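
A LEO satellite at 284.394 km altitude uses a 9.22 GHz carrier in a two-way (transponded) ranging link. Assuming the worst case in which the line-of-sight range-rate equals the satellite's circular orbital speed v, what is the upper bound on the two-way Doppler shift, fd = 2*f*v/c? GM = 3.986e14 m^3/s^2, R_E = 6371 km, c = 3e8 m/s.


r = 6.655394e+06 m
v = sqrt(mu/r) = 7738.9450 m/s (worst-case radial velocity)
f = 9.22 GHz = 9.22e+09 Hz
fd = 2*f*v/c = 2*9.22e+09*7738.9450/3.0e+08
fd = 475687.1544 Hz

475687.1544 Hz


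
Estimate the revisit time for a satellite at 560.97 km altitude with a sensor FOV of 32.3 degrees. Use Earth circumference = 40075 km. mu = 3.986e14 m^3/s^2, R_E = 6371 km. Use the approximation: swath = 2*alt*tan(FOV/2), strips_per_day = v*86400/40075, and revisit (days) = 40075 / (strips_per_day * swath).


swath = 2*560.97*tan(0.2818707) = 324.8923 km
v = sqrt(mu/r) = 7582.9870 m/s = 7.5830 km/s
strips/day = v*86400/40075 = 7.5830*86400/40075 = 16.3486
coverage/day = strips * swath = 16.3486 * 324.8923 = 5311.5329 km
revisit = 40075 / 5311.5329 = 7.5449 days

7.5449 days


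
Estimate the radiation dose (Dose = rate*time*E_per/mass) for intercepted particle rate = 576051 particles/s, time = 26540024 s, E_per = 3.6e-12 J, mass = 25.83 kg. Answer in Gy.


Total energy deposited = rate * time * E_per
  = 576051 * 26540024 * 3.6e-12 = 55.0383 J
Dose = E_total / mass = 55.0383 / 25.83
Dose = 2.1308 Gy

2.1308 Gy


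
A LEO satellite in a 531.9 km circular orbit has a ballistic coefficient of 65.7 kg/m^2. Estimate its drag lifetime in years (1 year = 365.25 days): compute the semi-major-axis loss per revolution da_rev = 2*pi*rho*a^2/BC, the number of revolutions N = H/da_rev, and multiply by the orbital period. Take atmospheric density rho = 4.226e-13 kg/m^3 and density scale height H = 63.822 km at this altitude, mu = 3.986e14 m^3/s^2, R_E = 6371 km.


a = R_E + alt = 6902.9000 km = 6.9029e+06 m
da_rev = 2*pi*rho*a^2/BC = 2*pi*4.226e-13*(6.9029e+06)^2/65.7 = 1.925782 m per revolution
N = H/da_rev = 63822.0000 m / 1.925782 m = 33140.8203 revolutions
P = 2*pi*sqrt(a^3/mu) = 5707.6666 s
lifetime = N*P = 33140.8203 * 5707.6666 = 1.8915675e+08 s = 2189.3143 days
years = 2189.3143 / 365.25 = 5.9940 years

5.9940 years


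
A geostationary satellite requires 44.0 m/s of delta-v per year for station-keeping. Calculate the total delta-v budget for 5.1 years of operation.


dV = rate * years = 44.0 * 5.1
dV = 224.4000 m/s

224.4000 m/s


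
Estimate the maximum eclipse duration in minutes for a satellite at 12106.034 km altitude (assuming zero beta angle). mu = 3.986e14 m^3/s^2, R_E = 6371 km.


r = 18477.0340 km
T = 416.5895 min
Eclipse fraction = arcsin(R_E/r)/pi = arcsin(6371.0000/18477.0340)/pi
= arcsin(0.3448064)/pi = 0.1120554
Eclipse duration = 0.1120554 * 416.5895 = 46.6811 min

46.6811 minutes


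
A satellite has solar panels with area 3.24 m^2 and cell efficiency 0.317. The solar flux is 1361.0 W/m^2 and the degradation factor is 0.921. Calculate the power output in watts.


P = area * eta * S * degradation
P = 3.24 * 0.317 * 1361.0 * 0.921
P = 1287.4253 W

1287.4253 W


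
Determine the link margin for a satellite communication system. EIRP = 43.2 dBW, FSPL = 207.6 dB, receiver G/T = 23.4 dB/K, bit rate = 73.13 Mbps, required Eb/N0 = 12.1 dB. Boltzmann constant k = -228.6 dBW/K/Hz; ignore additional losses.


C/N0 = EIRP - FSPL + G/T - k = 43.2 - 207.6 + 23.4 - (-228.6)
C/N0 = 87.6000 dB-Hz
R_b = 73.13 Mbps = 7.313e+07 bps -> 10*log10(R_b) = 78.6410 dB-Hz
Eb/N0 = C/N0 - 10*log10(R_b) = 87.6000 - 78.6410 = 8.9590 dB
Margin = Eb/N0 - Eb/N0_req = 8.9590 - 12.1 = -3.1410 dB (negative margin: link does not close)

-3.1410 dB


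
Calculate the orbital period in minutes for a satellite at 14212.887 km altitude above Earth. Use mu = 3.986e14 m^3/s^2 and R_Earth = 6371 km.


r = 20583.8870 km = 2.0583887e+07 m
T = 2*pi*sqrt(r^3/mu) = 2*pi*sqrt(8.7213189e+21 / 3.986e14)
T = 29390.1840 s = 489.8364 min

489.8364 minutes


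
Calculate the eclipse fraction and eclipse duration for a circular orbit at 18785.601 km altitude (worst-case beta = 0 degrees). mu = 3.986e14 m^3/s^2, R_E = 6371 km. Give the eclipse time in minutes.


r = 25156.6010 km
T = 661.8170 min
Eclipse fraction = arcsin(R_E/r)/pi = arcsin(6371.0000/25156.6010)/pi
= arcsin(0.2532536)/pi = 0.08150071
Eclipse duration = 0.08150071 * 661.8170 = 53.9386 min

53.9386 minutes


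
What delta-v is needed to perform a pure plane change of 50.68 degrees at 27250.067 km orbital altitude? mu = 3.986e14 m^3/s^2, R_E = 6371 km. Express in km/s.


r = 33621.0670 km = 3.3621067e+07 m
V = sqrt(mu/r) = 3443.2052 m/s
di = 50.68 deg = 0.8845329 rad
dV = 2*V*sin(di/2) = 2*3443.2052*sin(0.4422664)
dV = 2947.3074 m/s = 2.9473 km/s

2.9473 km/s


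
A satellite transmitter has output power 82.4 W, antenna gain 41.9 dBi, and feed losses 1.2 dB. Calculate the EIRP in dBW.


Pt = 82.4 W = 19.1593 dBW
EIRP = Pt_dBW + Gt - losses = 19.1593 + 41.9 - 1.2 = 59.8593 dBW

59.8593 dBW


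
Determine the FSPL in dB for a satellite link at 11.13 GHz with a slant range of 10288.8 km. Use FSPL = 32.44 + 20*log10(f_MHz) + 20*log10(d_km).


f = 11.13 GHz = 11130.0000 MHz
d = 10288.8 km
FSPL = 32.44 + 20*log10(11130.0000) + 20*log10(10288.8)
FSPL = 32.44 + 80.9299 + 80.2473
FSPL = 193.6172 dB

193.6172 dB


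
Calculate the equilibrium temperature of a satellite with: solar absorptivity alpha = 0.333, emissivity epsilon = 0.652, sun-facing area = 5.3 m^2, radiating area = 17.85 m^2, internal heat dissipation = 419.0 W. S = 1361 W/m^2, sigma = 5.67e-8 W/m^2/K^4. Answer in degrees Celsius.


Numerator = alpha*S*A_sun + Q_int = 0.333*1361*5.3 + 419.0 = 2821.0289 W
Denominator = eps*sigma*A_rad = 0.652*5.67e-8*17.85 = 6.5988594e-07 W/K^4
T^4 = 4.275025e+09 K^4
T = 255.7023 K = -17.4477 C

-17.4477 degrees Celsius


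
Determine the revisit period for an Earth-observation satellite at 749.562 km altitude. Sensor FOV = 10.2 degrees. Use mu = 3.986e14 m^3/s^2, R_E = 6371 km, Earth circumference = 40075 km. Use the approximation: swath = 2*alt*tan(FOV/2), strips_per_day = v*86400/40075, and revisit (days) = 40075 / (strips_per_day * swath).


swath = 2*749.562*tan(0.08901179) = 133.7933 km
v = sqrt(mu/r) = 7481.8933 m/s = 7.4819 km/s
strips/day = v*86400/40075 = 7.4819*86400/40075 = 16.1306
coverage/day = strips * swath = 16.1306 * 133.7933 = 2158.1714 km
revisit = 40075 / 2158.1714 = 18.5690 days

18.5690 days


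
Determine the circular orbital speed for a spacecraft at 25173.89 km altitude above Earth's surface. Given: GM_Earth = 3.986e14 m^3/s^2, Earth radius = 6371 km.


r = R_E + alt = 6371.0 + 25173.89 = 31544.8900 km = 3.154489e+07 m
v = sqrt(mu/r) = sqrt(3.986e14 / 3.154489e+07) = 3554.7097 m/s = 3.5547 km/s

3.5547 km/s


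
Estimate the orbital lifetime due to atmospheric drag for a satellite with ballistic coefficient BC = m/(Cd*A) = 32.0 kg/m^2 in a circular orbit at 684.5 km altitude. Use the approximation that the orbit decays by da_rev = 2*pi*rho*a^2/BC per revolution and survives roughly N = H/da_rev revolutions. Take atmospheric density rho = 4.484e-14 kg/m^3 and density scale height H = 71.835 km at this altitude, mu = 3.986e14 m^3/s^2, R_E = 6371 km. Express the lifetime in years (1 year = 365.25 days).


a = R_E + alt = 7055.5000 km = 7.0555e+06 m
da_rev = 2*pi*rho*a^2/BC = 2*pi*4.484e-14*(7.0555e+06)^2/32.0 = 0.438279428 m per revolution
N = H/da_rev = 71835.0000 m / 0.438279428 m = 163902.2856 revolutions
P = 2*pi*sqrt(a^3/mu) = 5897.9748 s
lifetime = N*P = 163902.2856 * 5897.9748 = 9.6669156e+08 s = 11188.5597 days
years = 11188.5597 / 365.25 = 30.6326 years

30.6326 years


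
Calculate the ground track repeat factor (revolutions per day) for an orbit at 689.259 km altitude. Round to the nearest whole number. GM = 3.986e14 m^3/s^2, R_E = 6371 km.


r = 7.060259e+06 m
T = 2*pi*sqrt(r^3/mu) = 5903.9432 s = 98.3991 min
revs/day = 1440 / 98.3991 = 14.6343
Rounded: 15 revolutions per day

15 revolutions per day


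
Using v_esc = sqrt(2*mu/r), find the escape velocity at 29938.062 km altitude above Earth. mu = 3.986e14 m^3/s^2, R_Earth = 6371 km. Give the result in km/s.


r = 6371.0 + 29938.062 = 36309.0620 km = 3.6309062e+07 m
v_esc = sqrt(2*mu/r) = sqrt(2*3.986e14 / 3.6309062e+07)
v_esc = 4685.7178 m/s = 4.6857 km/s

4.6857 km/s


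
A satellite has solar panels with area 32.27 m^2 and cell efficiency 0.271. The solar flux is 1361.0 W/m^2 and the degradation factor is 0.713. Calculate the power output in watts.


P = area * eta * S * degradation
P = 32.27 * 0.271 * 1361.0 * 0.713
P = 8486.2518 W

8486.2518 W


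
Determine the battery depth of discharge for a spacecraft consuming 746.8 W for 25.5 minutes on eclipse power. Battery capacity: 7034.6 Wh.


E_used = P * t / 60 = 746.8 * 25.5 / 60 = 317.3900 Wh
DOD = E_used / E_total * 100 = 317.3900 / 7034.6 * 100
DOD = 4.5118 %

4.5118 %


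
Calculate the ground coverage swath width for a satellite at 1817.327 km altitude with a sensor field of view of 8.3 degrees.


FOV = 8.3 deg = 0.1448623 rad
swath = 2 * alt * tan(FOV/2) = 2 * 1817.327 * tan(0.07243116)
swath = 2 * 1817.327 * 0.07255809
swath = 263.7236 km

263.7236 km


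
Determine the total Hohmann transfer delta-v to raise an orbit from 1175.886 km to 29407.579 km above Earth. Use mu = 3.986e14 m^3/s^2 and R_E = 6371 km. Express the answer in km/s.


r1 = 7546.8860 km = 7.546886e+06 m
r2 = 35778.5790 km = 3.5778579e+07 m
dv1 = sqrt(mu/r1)*(sqrt(2*r2/(r1+r2)) - 1) = 2072.3500 m/s
dv2 = sqrt(mu/r2)*(1 - sqrt(2*r1/(r1+r2))) = 1367.6930 m/s
total dv = |dv1| + |dv2| = 2072.3500 + 1367.6930 = 3440.0430 m/s = 3.4400 km/s

3.4400 km/s


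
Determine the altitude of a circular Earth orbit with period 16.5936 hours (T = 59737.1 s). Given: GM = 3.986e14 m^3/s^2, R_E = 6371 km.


T = 59737.1 s
r = (mu*T^2/(4*pi^2))^(1/3) = (3.986e14 * 59737.1^2 / (4*pi^2))^(1/3)
r = 3.3028482e+07 m = 33028.4817 km
alt = r - R_E = 33028.4817 - 6371 = 26657.4817 km

26657.4817 km


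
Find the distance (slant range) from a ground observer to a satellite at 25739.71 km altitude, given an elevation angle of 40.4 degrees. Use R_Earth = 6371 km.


h = 25739.71 km, el = 40.4 deg
d = -R_E*sin(el) + sqrt((R_E*sin(el))^2 + 2*R_E*h + h^2)
d = -6371.0000*sin(0.705113) + sqrt((6371.0000*0.6481199)^2 + 2*6371.0000*25739.71 + 25739.71^2)
d = 27612.8841 km

27612.8841 km


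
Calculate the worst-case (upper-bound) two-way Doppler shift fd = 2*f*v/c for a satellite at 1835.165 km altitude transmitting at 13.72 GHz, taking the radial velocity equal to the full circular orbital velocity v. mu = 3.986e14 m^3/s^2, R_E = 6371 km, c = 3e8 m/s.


r = 8.206165e+06 m
v = sqrt(mu/r) = 6969.4503 m/s (worst-case radial velocity)
f = 13.72 GHz = 1.372e+10 Hz
fd = 2*f*v/c = 2*1.372e+10*6969.4503/3.0e+08
fd = 637472.3863 Hz

637472.3863 Hz


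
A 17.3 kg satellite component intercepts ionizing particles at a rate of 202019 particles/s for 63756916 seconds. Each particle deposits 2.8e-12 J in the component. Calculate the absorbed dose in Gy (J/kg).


Total energy deposited = rate * time * E_per
  = 202019 * 63756916 * 2.8e-12 = 36.0643 J
Dose = E_total / mass = 36.0643 / 17.3
Dose = 2.0846 Gy

2.0846 Gy


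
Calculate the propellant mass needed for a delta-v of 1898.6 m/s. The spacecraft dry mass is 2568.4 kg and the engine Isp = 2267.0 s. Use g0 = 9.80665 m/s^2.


ve = Isp * g0 = 2267.0 * 9.80665 = 22231.675550 m/s
mass ratio = exp(dv/ve) = exp(1898.6/22231.675550) = 1.08915337
m_prop = m_dry * (mr - 1) = 2568.4 * (1.08915337 - 1)
m_prop = 228.9815 kg

228.9815 kg


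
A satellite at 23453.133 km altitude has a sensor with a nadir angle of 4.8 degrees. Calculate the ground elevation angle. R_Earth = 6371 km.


r = R_E + alt = 29824.1330 km
Law of sines in the satellite / Earth-center / ground-point triangle:
  sin(nadir)/R_E = sin(90 + el)/r  =>  cos(el) = (r/R_E)*sin(nadir)
cos(el) = (29824.1330 / 6371.0000) * sin(4.8 deg) = 0.3917154
el = arccos(0.3917154) = 66.9387 deg
(Earth-central angle = 90 - nadir - el = 18.2613 deg)

66.9387 degrees


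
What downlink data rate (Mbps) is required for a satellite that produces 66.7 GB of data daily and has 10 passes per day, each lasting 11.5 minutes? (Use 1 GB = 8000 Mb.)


total contact time = 10 * 11.5 * 60 = 6900.0000 s
data = 66.7 GB = 533600.0000 Mb
rate = 533600.0000 / 6900.0000 = 77.3333 Mbps

77.3333 Mbps


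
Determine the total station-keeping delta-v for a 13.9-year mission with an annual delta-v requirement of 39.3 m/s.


dV = rate * years = 39.3 * 13.9
dV = 546.2700 m/s

546.2700 m/s


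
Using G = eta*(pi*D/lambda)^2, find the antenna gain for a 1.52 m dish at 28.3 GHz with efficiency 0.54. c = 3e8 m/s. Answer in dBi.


lambda = c/f = 3e8 / 2.83e+10 = 0.01060071 m
G = eta*(pi*D/lambda)^2 = 0.54*(pi*1.52/0.01060071)^2
G = 109574.8898 (linear)
G = 10*log10(109574.8898) = 50.3971 dBi

50.3971 dBi


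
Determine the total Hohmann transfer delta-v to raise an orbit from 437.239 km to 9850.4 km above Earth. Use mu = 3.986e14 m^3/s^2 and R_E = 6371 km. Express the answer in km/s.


r1 = 6808.2390 km = 6.808239e+06 m
r2 = 16221.4000 km = 1.62214e+07 m
dv1 = sqrt(mu/r1)*(sqrt(2*r2/(r1+r2)) - 1) = 1430.1115 m/s
dv2 = sqrt(mu/r2)*(1 - sqrt(2*r1/(r1+r2))) = 1145.4109 m/s
total dv = |dv1| + |dv2| = 1430.1115 + 1145.4109 = 2575.5223 m/s = 2.5755 km/s

2.5755 km/s


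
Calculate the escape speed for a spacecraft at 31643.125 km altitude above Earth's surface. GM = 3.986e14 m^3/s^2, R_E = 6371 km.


r = 6371.0 + 31643.125 = 38014.1250 km = 3.8014125e+07 m
v_esc = sqrt(2*mu/r) = sqrt(2*3.986e14 / 3.8014125e+07)
v_esc = 4579.4271 m/s = 4.5794 km/s

4.5794 km/s


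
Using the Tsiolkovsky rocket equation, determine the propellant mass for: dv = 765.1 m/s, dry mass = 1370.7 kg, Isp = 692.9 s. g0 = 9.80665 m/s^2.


ve = Isp * g0 = 692.9 * 9.80665 = 6795.027785 m/s
mass ratio = exp(dv/ve) = exp(765.1/6795.027785) = 1.11918085
m_prop = m_dry * (mr - 1) = 1370.7 * (1.11918085 - 1)
m_prop = 163.3612 kg

163.3612 kg


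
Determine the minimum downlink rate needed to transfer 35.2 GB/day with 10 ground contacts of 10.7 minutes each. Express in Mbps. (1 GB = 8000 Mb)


total contact time = 10 * 10.7 * 60 = 6420.0000 s
data = 35.2 GB = 281600.0000 Mb
rate = 281600.0000 / 6420.0000 = 43.8629 Mbps

43.8629 Mbps


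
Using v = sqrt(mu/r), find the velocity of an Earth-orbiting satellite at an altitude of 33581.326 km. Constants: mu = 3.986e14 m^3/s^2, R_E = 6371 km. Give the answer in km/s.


r = R_E + alt = 6371.0 + 33581.326 = 39952.3260 km = 3.9952326e+07 m
v = sqrt(mu/r) = sqrt(3.986e14 / 3.9952326e+07) = 3158.6217 m/s = 3.1586 km/s

3.1586 km/s


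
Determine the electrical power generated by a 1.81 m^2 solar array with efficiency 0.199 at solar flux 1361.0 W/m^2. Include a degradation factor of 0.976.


P = area * eta * S * degradation
P = 1.81 * 0.199 * 1361.0 * 0.976
P = 478.4533 W

478.4533 W


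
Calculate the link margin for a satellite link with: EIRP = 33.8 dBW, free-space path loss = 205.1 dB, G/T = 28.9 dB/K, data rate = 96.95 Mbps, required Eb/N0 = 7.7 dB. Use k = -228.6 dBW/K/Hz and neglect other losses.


C/N0 = EIRP - FSPL + G/T - k = 33.8 - 205.1 + 28.9 - (-228.6)
C/N0 = 86.2000 dB-Hz
R_b = 96.95 Mbps = 9.695e+07 bps -> 10*log10(R_b) = 79.8655 dB-Hz
Eb/N0 = C/N0 - 10*log10(R_b) = 86.2000 - 79.8655 = 6.3345 dB
Margin = Eb/N0 - Eb/N0_req = 6.3345 - 7.7 = -1.3655 dB (negative margin: link does not close)

-1.3655 dB


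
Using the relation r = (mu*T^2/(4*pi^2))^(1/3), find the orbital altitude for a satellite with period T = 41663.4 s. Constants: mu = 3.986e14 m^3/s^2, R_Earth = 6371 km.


T = 41663.4 s
r = (mu*T^2/(4*pi^2))^(1/3) = (3.986e14 * 41663.4^2 / (4*pi^2))^(1/3)
r = 2.5975405e+07 m = 25975.4048 km
alt = r - R_E = 25975.4048 - 6371 = 19604.4048 km

19604.4048 km


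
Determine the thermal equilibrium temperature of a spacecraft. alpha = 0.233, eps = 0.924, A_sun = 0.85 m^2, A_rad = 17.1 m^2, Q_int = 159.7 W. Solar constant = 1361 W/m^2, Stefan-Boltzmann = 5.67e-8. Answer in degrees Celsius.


Numerator = alpha*S*A_sun + Q_int = 0.233*1361*0.85 + 159.7 = 429.2460 W
Denominator = eps*sigma*A_rad = 0.924*5.67e-8*17.1 = 8.9588268e-07 W/K^4
T^4 = 4.7913199e+08 K^4
T = 147.9496 K = -125.2004 C

-125.2004 degrees Celsius


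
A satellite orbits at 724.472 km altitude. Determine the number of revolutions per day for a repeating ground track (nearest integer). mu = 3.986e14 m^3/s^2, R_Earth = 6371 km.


r = 7.095472e+06 m
T = 2*pi*sqrt(r^3/mu) = 5948.1671 s = 99.1361 min
revs/day = 1440 / 99.1361 = 14.5255
Rounded: 15 revolutions per day

15 revolutions per day


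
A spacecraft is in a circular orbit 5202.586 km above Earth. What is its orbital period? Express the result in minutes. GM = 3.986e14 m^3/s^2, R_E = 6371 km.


r = 11573.5860 km = 1.1573586e+07 m
T = 2*pi*sqrt(r^3/mu) = 2*pi*sqrt(1.5502575e+21 / 3.986e14)
T = 12391.1934 s = 206.5199 min

206.5199 minutes


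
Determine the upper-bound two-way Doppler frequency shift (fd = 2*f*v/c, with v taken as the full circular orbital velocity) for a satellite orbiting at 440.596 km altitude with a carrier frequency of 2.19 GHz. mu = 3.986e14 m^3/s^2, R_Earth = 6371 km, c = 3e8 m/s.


r = 6.811596e+06 m
v = sqrt(mu/r) = 7649.6965 m/s (worst-case radial velocity)
f = 2.19 GHz = 2.19e+09 Hz
fd = 2*f*v/c = 2*2.19e+09*7649.6965/3.0e+08
fd = 111685.5692 Hz

111685.5692 Hz


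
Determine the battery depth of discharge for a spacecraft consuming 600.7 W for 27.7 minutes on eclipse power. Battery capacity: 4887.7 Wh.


E_used = P * t / 60 = 600.7 * 27.7 / 60 = 277.3232 Wh
DOD = E_used / E_total * 100 = 277.3232 / 4887.7 * 100
DOD = 5.6739 %

5.6739 %


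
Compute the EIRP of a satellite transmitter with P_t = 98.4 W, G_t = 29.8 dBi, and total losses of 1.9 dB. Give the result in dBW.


Pt = 98.4 W = 19.9300 dBW
EIRP = Pt_dBW + Gt - losses = 19.9300 + 29.8 - 1.9 = 47.8300 dBW

47.8300 dBW


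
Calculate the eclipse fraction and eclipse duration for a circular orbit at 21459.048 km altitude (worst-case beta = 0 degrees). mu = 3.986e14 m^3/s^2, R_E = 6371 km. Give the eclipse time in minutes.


r = 27830.0480 km
T = 770.0712 min
Eclipse fraction = arcsin(R_E/r)/pi = arcsin(6371.0000/27830.0480)/pi
= arcsin(0.2289252)/pi = 0.07352113
Eclipse duration = 0.07352113 * 770.0712 = 56.6165 min

56.6165 minutes


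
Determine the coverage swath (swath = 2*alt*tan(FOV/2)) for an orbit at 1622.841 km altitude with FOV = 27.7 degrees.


FOV = 27.7 deg = 0.4834562 rad
swath = 2 * alt * tan(FOV/2) = 2 * 1622.841 * tan(0.2417281)
swath = 2 * 1622.841 * 0.2465491
swath = 800.2199 km

800.2199 km


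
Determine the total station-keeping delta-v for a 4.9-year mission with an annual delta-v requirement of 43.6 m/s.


dV = rate * years = 43.6 * 4.9
dV = 213.6400 m/s

213.6400 m/s


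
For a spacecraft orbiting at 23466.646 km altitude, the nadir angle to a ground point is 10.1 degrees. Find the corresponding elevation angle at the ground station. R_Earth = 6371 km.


r = R_E + alt = 29837.6460 km
Law of sines in the satellite / Earth-center / ground-point triangle:
  sin(nadir)/R_E = sin(90 + el)/r  =>  cos(el) = (r/R_E)*sin(nadir)
cos(el) = (29837.6460 / 6371.0000) * sin(10.1 deg) = 0.8213044
el = arccos(0.8213044) = 34.7844 deg
(Earth-central angle = 90 - nadir - el = 45.1156 deg)

34.7844 degrees


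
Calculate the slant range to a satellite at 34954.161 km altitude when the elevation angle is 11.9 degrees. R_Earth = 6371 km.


h = 34954.161 km, el = 11.9 deg
d = -R_E*sin(el) + sqrt((R_E*sin(el))^2 + 2*R_E*h + h^2)
d = -6371.0000*sin(0.2076942) + sqrt((6371.0000*0.2062042)^2 + 2*6371.0000*34954.161 + 34954.161^2)
d = 39538.5089 km

39538.5089 km


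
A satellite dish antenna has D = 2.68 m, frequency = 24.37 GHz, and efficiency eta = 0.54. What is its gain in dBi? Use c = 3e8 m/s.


lambda = c/f = 3e8 / 2.437e+10 = 0.01231022 m
G = eta*(pi*D/lambda)^2 = 0.54*(pi*2.68/0.01231022)^2
G = 252599.0089 (linear)
G = 10*log10(252599.0089) = 54.0243 dBi

54.0243 dBi


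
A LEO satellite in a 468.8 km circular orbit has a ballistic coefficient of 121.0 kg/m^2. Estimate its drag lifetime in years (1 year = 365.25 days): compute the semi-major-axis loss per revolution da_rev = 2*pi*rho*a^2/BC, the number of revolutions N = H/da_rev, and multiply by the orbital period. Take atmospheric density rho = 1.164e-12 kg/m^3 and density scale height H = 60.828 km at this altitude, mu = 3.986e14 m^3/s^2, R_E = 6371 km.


a = R_E + alt = 6839.8000 km = 6.8398e+06 m
da_rev = 2*pi*rho*a^2/BC = 2*pi*1.164e-12*(6.8398e+06)^2/121.0 = 2.827706 m per revolution
N = H/da_rev = 60828.0000 m / 2.827706 m = 21511.4286 revolutions
P = 2*pi*sqrt(a^3/mu) = 5629.5843 s
lifetime = N*P = 21511.4286 * 5629.5843 = 1.211004e+08 s = 1401.6250 days
years = 1401.6250 / 365.25 = 3.8374 years

3.8374 years


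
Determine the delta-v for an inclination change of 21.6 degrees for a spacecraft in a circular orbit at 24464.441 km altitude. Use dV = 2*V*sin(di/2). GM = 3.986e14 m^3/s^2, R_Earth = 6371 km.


r = 30835.4410 km = 3.0835441e+07 m
V = sqrt(mu/r) = 3595.3698 m/s
di = 21.6 deg = 0.3769911 rad
dV = 2*V*sin(di/2) = 2*3595.3698*sin(0.1884956)
dV = 1347.4102 m/s = 1.3474 km/s

1.3474 km/s


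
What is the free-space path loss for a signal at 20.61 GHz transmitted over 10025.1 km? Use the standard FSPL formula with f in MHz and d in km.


f = 20.61 GHz = 20610.0000 MHz
d = 10025.1 km
FSPL = 32.44 + 20*log10(20610.0000) + 20*log10(10025.1)
FSPL = 32.44 + 86.2816 + 80.0218
FSPL = 198.7433 dB

198.7433 dB


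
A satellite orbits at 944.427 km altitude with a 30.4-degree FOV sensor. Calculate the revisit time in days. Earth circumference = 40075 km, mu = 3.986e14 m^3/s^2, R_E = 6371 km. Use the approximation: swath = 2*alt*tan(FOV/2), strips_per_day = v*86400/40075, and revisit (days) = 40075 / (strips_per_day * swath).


swath = 2*944.427*tan(0.26529) = 513.1903 km
v = sqrt(mu/r) = 7381.5711 m/s = 7.3816 km/s
strips/day = v*86400/40075 = 7.3816*86400/40075 = 15.9144
coverage/day = strips * swath = 15.9144 * 513.1903 = 8167.0918 km
revisit = 40075 / 8167.0918 = 4.9069 days

4.9069 days


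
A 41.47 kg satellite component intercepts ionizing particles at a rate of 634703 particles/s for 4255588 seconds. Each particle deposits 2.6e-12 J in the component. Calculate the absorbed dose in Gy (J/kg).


Total energy deposited = rate * time * E_per
  = 634703 * 4255588 * 2.6e-12 = 7.0227 J
Dose = E_total / mass = 7.0227 / 41.47
Dose = 0.1693439 Gy

0.1693 Gy


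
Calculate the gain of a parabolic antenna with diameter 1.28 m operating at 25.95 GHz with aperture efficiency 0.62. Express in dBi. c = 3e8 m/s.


lambda = c/f = 3e8 / 2.595e+10 = 0.01156069 m
G = eta*(pi*D/lambda)^2 = 0.62*(pi*1.28/0.01156069)^2
G = 75014.2185 (linear)
G = 10*log10(75014.2185) = 48.7514 dBi

48.7514 dBi


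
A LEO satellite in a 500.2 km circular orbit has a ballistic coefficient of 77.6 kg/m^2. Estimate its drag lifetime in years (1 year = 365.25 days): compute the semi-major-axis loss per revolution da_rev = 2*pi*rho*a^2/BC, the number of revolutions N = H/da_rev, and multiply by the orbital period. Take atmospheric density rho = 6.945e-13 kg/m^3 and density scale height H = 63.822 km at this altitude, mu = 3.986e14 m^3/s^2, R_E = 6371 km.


a = R_E + alt = 6871.2000 km = 6.8712e+06 m
da_rev = 2*pi*rho*a^2/BC = 2*pi*6.945e-13*(6.8712e+06)^2/77.6 = 2.654945 m per revolution
N = H/da_rev = 63822.0000 m / 2.654945 m = 24038.9134 revolutions
P = 2*pi*sqrt(a^3/mu) = 5668.3950 s
lifetime = N*P = 24038.9134 * 5668.3950 = 1.3626206e+08 s = 1577.1071 days
years = 1577.1071 / 365.25 = 4.3179 years

4.3179 years


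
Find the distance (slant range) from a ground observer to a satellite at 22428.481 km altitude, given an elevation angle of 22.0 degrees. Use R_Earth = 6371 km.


h = 22428.481 km, el = 22.0 deg
d = -R_E*sin(el) + sqrt((R_E*sin(el))^2 + 2*R_E*h + h^2)
d = -6371.0000*sin(0.3839724) + sqrt((6371.0000*0.3746066)^2 + 2*6371.0000*22428.481 + 22428.481^2)
d = 25800.5489 km

25800.5489 km


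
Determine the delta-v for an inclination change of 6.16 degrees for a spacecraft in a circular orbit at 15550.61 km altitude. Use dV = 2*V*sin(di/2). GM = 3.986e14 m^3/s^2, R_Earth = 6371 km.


r = 21921.6100 km = 2.192161e+07 m
V = sqrt(mu/r) = 4264.1495 m/s
di = 6.16 deg = 0.1075123 rad
dV = 2*V*sin(di/2) = 2*4264.1495*sin(0.05375614)
dV = 458.2277 m/s = 0.4582277 km/s

0.4582 km/s


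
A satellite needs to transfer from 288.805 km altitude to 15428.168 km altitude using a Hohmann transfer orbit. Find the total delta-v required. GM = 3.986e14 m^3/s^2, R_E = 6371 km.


r1 = 6659.8050 km = 6.659805e+06 m
r2 = 21799.1680 km = 2.1799168e+07 m
dv1 = sqrt(mu/r1)*(sqrt(2*r2/(r1+r2)) - 1) = 1839.1574 m/s
dv2 = sqrt(mu/r2)*(1 - sqrt(2*r1/(r1+r2))) = 1350.7111 m/s
total dv = |dv1| + |dv2| = 1839.1574 + 1350.7111 = 3189.8685 m/s = 3.1899 km/s

3.1899 km/s


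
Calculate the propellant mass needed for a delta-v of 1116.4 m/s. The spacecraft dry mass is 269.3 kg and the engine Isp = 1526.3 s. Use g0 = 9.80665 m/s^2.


ve = Isp * g0 = 1526.3 * 9.80665 = 14967.889895 m/s
mass ratio = exp(dv/ve) = exp(1116.4/14967.889895) = 1.07743836
m_prop = m_dry * (mr - 1) = 269.3 * (1.07743836 - 1)
m_prop = 20.8541 kg

20.8541 kg


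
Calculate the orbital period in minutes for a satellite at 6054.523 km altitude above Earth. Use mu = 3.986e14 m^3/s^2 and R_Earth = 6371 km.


r = 12425.5230 km = 1.2425523e+07 m
T = 2*pi*sqrt(r^3/mu) = 2*pi*sqrt(1.9184215e+21 / 3.986e14)
T = 13784.2531 s = 229.7376 min

229.7376 minutes


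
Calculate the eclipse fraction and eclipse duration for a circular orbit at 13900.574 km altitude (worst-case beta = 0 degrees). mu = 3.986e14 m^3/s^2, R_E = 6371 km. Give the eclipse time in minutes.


r = 20271.5740 km
T = 478.7306 min
Eclipse fraction = arcsin(R_E/r)/pi = arcsin(6371.0000/20271.5740)/pi
= arcsin(0.3142825)/pi = 0.1017639
Eclipse duration = 0.1017639 * 478.7306 = 48.7175 min

48.7175 minutes


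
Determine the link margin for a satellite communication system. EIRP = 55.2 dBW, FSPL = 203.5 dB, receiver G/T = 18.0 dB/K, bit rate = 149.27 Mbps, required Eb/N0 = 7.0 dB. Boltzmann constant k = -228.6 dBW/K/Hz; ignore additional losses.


C/N0 = EIRP - FSPL + G/T - k = 55.2 - 203.5 + 18.0 - (-228.6)
C/N0 = 98.3000 dB-Hz
R_b = 149.27 Mbps = 1.4927e+08 bps -> 10*log10(R_b) = 81.7397 dB-Hz
Eb/N0 = C/N0 - 10*log10(R_b) = 98.3000 - 81.7397 = 16.5603 dB
Margin = Eb/N0 - Eb/N0_req = 16.5603 - 7.0 = 9.5603 dB (link closes)

9.5603 dB


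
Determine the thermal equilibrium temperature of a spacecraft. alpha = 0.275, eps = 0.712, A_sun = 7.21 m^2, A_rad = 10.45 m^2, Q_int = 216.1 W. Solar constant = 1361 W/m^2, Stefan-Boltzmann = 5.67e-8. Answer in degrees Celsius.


Numerator = alpha*S*A_sun + Q_int = 0.275*1361*7.21 + 216.1 = 2914.6227 W
Denominator = eps*sigma*A_rad = 0.712*5.67e-8*10.45 = 4.2187068e-07 W/K^4
T^4 = 6.9088062e+09 K^4
T = 288.3041 K = 15.1541 C

15.1541 degrees Celsius


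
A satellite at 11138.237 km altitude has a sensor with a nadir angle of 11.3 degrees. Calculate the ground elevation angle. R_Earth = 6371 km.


r = R_E + alt = 17509.2370 km
Law of sines in the satellite / Earth-center / ground-point triangle:
  sin(nadir)/R_E = sin(90 + el)/r  =>  cos(el) = (r/R_E)*sin(nadir)
cos(el) = (17509.2370 / 6371.0000) * sin(11.3 deg) = 0.5385132
el = arccos(0.5385132) = 57.4175 deg
(Earth-central angle = 90 - nadir - el = 21.2825 deg)

57.4175 degrees


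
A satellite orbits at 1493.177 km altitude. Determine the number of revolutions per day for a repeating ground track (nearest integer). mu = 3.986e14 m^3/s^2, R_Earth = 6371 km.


r = 7.864177e+06 m
T = 2*pi*sqrt(r^3/mu) = 6940.5061 s = 115.6751 min
revs/day = 1440 / 115.6751 = 12.4487
Rounded: 12 revolutions per day

12 revolutions per day


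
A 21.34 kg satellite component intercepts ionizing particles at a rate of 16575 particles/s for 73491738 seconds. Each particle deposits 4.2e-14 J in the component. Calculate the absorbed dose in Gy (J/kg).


Total energy deposited = rate * time * E_per
  = 16575 * 73491738 * 4.2e-14 = 0.05116127 J
Dose = E_total / mass = 0.05116127 / 21.34
Dose = 0.002397435 Gy

0.0024 Gy


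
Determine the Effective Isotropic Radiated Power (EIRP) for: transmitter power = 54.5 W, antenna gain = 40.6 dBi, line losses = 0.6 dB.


Pt = 54.5 W = 17.3640 dBW
EIRP = Pt_dBW + Gt - losses = 17.3640 + 40.6 - 0.6 = 57.3640 dBW

57.3640 dBW


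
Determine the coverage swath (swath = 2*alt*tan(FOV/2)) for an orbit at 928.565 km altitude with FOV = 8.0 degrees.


FOV = 8.0 deg = 0.1396263 rad
swath = 2 * alt * tan(FOV/2) = 2 * 928.565 * tan(0.06981317)
swath = 2 * 928.565 * 0.06992681
swath = 129.8632 km

129.8632 km


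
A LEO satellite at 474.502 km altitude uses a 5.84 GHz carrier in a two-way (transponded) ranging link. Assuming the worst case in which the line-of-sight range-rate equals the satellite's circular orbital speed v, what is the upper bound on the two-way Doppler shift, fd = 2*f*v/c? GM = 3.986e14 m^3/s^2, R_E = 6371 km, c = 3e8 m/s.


r = 6.845502e+06 m
v = sqrt(mu/r) = 7630.7284 m/s (worst-case radial velocity)
f = 5.84 GHz = 5.84e+09 Hz
fd = 2*f*v/c = 2*5.84e+09*7630.7284/3.0e+08
fd = 297089.6926 Hz

297089.6926 Hz


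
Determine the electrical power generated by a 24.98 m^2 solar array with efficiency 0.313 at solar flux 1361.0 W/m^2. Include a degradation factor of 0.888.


P = area * eta * S * degradation
P = 24.98 * 0.313 * 1361.0 * 0.888
P = 9449.4790 W

9449.4790 W


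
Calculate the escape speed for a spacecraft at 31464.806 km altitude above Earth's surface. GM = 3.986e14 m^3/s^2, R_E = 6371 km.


r = 6371.0 + 31464.806 = 37835.8060 km = 3.7835806e+07 m
v_esc = sqrt(2*mu/r) = sqrt(2*3.986e14 / 3.7835806e+07)
v_esc = 4590.2057 m/s = 4.5902 km/s

4.5902 km/s


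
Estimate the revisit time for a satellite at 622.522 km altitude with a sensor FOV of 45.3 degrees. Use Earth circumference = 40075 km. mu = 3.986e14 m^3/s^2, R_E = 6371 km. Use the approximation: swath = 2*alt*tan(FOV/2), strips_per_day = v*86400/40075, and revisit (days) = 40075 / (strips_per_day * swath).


swath = 2*622.522*tan(0.3953171) = 519.5370 km
v = sqrt(mu/r) = 7549.5432 m/s = 7.5495 km/s
strips/day = v*86400/40075 = 7.5495*86400/40075 = 16.2765
coverage/day = strips * swath = 16.2765 * 519.5370 = 8456.2418 km
revisit = 40075 / 8456.2418 = 4.7391 days

4.7391 days


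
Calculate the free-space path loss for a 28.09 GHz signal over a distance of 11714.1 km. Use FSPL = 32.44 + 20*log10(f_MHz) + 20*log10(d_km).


f = 28.09 GHz = 28090.0000 MHz
d = 11714.1 km
FSPL = 32.44 + 20*log10(28090.0000) + 20*log10(11714.1)
FSPL = 32.44 + 88.9710 + 81.3742
FSPL = 202.7852 dB

202.7852 dB


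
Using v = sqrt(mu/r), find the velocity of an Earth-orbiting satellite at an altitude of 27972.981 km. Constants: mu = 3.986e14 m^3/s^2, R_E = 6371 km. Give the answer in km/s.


r = R_E + alt = 6371.0 + 27972.981 = 34343.9810 km = 3.4343981e+07 m
v = sqrt(mu/r) = sqrt(3.986e14 / 3.4343981e+07) = 3406.7740 m/s = 3.4068 km/s

3.4068 km/s


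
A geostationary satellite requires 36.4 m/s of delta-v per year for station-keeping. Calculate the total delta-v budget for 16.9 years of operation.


dV = rate * years = 36.4 * 16.9
dV = 615.1600 m/s

615.1600 m/s


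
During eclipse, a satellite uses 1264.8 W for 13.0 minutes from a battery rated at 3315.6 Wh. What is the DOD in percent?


E_used = P * t / 60 = 1264.8 * 13.0 / 60 = 274.0400 Wh
DOD = E_used / E_total * 100 = 274.0400 / 3315.6 * 100
DOD = 8.2652 %

8.2652 %


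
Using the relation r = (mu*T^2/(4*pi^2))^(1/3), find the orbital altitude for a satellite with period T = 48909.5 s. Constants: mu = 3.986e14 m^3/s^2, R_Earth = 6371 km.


T = 48909.5 s
r = (mu*T^2/(4*pi^2))^(1/3) = (3.986e14 * 48909.5^2 / (4*pi^2))^(1/3)
r = 2.8906e+07 m = 28906.0002 km
alt = r - R_E = 28906.0002 - 6371 = 22535.0002 km

22535.0002 km


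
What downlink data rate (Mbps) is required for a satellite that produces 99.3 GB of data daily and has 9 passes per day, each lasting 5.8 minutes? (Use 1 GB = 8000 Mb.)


total contact time = 9 * 5.8 * 60 = 3132.0000 s
data = 99.3 GB = 794400.0000 Mb
rate = 794400.0000 / 3132.0000 = 253.6398 Mbps

253.6398 Mbps


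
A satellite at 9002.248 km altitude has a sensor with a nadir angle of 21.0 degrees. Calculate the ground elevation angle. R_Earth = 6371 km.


r = R_E + alt = 15373.2480 km
Law of sines in the satellite / Earth-center / ground-point triangle:
  sin(nadir)/R_E = sin(90 + el)/r  =>  cos(el) = (r/R_E)*sin(nadir)
cos(el) = (15373.2480 / 6371.0000) * sin(21.0 deg) = 0.8647433
el = arccos(0.8647433) = 30.1466 deg
(Earth-central angle = 90 - nadir - el = 38.8534 deg)

30.1466 degrees


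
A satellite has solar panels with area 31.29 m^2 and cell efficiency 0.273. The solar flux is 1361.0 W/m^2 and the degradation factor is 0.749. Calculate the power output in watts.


P = area * eta * S * degradation
P = 31.29 * 0.273 * 1361.0 * 0.749
P = 8707.7941 W

8707.7941 W


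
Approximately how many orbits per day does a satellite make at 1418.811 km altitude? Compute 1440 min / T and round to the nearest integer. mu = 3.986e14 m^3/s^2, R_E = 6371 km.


r = 7.789811e+06 m
T = 2*pi*sqrt(r^3/mu) = 6842.2920 s = 114.0382 min
revs/day = 1440 / 114.0382 = 12.6273
Rounded: 13 revolutions per day

13 revolutions per day


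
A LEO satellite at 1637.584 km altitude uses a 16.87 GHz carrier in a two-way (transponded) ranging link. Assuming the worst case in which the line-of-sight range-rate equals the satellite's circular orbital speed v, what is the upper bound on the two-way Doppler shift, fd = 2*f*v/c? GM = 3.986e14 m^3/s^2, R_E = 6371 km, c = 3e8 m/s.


r = 8.008584e+06 m
v = sqrt(mu/r) = 7054.8987 m/s (worst-case radial velocity)
f = 16.87 GHz = 1.687e+10 Hz
fd = 2*f*v/c = 2*1.687e+10*7054.8987/3.0e+08
fd = 793440.9358 Hz

793440.9358 Hz


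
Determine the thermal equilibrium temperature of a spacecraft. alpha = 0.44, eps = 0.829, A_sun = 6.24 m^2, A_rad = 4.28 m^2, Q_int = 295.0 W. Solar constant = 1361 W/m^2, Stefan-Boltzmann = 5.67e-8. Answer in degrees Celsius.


Numerator = alpha*S*A_sun + Q_int = 0.44*1361*6.24 + 295.0 = 4031.7616 W
Denominator = eps*sigma*A_rad = 0.829*5.67e-8*4.28 = 2.011784e-07 W/K^4
T^4 = 2.0040728e+10 K^4
T = 376.2516 K = 103.1016 C

103.1016 degrees Celsius


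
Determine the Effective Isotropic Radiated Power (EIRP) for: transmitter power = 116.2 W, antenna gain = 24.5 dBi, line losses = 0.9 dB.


Pt = 116.2 W = 20.6521 dBW
EIRP = Pt_dBW + Gt - losses = 20.6521 + 24.5 - 0.9 = 44.2521 dBW

44.2521 dBW


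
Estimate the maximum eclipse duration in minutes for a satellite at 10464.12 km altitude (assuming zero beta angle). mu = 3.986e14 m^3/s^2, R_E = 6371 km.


r = 16835.1200 km
T = 362.3133 min
Eclipse fraction = arcsin(R_E/r)/pi = arcsin(6371.0000/16835.1200)/pi
= arcsin(0.3784351)/pi = 0.1235377
Eclipse duration = 0.1235377 * 362.3133 = 44.7593 min

44.7593 minutes


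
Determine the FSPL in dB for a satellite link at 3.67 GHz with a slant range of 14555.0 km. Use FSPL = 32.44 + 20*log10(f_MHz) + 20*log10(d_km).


f = 3.67 GHz = 3670.0000 MHz
d = 14555.0 km
FSPL = 32.44 + 20*log10(3670.0000) + 20*log10(14555.0)
FSPL = 32.44 + 71.2933 + 83.2602
FSPL = 186.9936 dB

186.9936 dB


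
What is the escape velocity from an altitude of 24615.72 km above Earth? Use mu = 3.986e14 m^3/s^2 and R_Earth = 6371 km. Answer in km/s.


r = 6371.0 + 24615.72 = 30986.7200 km = 3.098672e+07 m
v_esc = sqrt(2*mu/r) = sqrt(2*3.986e14 / 3.098672e+07)
v_esc = 5072.1938 m/s = 5.0722 km/s

5.0722 km/s


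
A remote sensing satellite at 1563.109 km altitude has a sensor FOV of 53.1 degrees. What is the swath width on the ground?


FOV = 53.1 deg = 0.9267698 rad
swath = 2 * alt * tan(FOV/2) = 2 * 1563.109 * tan(0.4633849)
swath = 2 * 1563.109 * 0.4996717
swath = 1562.0826 km

1562.0826 km


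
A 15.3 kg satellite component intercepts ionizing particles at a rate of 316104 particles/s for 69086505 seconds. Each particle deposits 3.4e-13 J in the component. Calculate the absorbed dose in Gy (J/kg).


Total energy deposited = rate * time * E_per
  = 316104 * 69086505 * 3.4e-13 = 7.4251 J
Dose = E_total / mass = 7.4251 / 15.3
Dose = 0.4853005 Gy

0.4853 Gy


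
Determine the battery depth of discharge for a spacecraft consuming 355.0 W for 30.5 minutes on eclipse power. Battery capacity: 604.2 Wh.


E_used = P * t / 60 = 355.0 * 30.5 / 60 = 180.4583 Wh
DOD = E_used / E_total * 100 = 180.4583 / 604.2 * 100
DOD = 29.8673 %

29.8673 %


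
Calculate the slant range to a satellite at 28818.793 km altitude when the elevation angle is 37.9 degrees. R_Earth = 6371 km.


h = 28818.793 km, el = 37.9 deg
d = -R_E*sin(el) + sqrt((R_E*sin(el))^2 + 2*R_E*h + h^2)
d = -6371.0000*sin(0.6614798) + sqrt((6371.0000*0.6142852)^2 + 2*6371.0000*28818.793 + 28818.793^2)
d = 30915.2311 km

30915.2311 km


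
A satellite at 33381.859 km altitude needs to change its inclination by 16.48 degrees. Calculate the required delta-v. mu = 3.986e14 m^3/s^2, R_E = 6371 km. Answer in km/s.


r = 39752.8590 km = 3.9752859e+07 m
V = sqrt(mu/r) = 3166.5362 m/s
di = 16.48 deg = 0.2876303 rad
dV = 2*V*sin(di/2) = 2*3166.5362*sin(0.1438151)
dV = 907.6553 m/s = 0.9076553 km/s

0.9077 km/s


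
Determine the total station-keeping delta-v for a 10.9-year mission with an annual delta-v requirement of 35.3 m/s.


dV = rate * years = 35.3 * 10.9
dV = 384.7700 m/s

384.7700 m/s


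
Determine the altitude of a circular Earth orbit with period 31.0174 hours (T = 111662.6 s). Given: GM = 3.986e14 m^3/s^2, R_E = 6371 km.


T = 111662.6 s
r = (mu*T^2/(4*pi^2))^(1/3) = (3.986e14 * 111662.6^2 / (4*pi^2))^(1/3)
r = 5.0118455e+07 m = 50118.4552 km
alt = r - R_E = 50118.4552 - 6371 = 43747.4552 km

43747.4552 km


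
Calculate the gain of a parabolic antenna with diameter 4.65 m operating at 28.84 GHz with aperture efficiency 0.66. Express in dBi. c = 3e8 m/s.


lambda = c/f = 3e8 / 2.884e+10 = 0.01040222 m
G = eta*(pi*D/lambda)^2 = 0.66*(pi*4.65/0.01040222)^2
G = 1.3016601e+06 (linear)
G = 10*log10(1.3016601e+06) = 61.1450 dBi

61.1450 dBi


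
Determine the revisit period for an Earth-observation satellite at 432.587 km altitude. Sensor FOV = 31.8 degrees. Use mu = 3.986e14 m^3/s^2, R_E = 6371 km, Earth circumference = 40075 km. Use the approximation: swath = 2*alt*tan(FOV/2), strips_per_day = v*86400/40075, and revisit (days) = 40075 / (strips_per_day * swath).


swath = 2*432.587*tan(0.2775074) = 246.4513 km
v = sqrt(mu/r) = 7654.1977 m/s = 7.6542 km/s
strips/day = v*86400/40075 = 7.6542*86400/40075 = 16.5021
coverage/day = strips * swath = 16.5021 * 246.4513 = 4066.9702 km
revisit = 40075 / 4066.9702 = 9.8538 days

9.8538 days


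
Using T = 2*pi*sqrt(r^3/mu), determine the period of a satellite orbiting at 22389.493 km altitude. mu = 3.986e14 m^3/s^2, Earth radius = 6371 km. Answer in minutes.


r = 28760.4930 km = 2.8760493e+07 m
T = 2*pi*sqrt(r^3/mu) = 2*pi*sqrt(2.3789701e+22 / 3.986e14)
T = 48540.6637 s = 809.0111 min

809.0111 minutes


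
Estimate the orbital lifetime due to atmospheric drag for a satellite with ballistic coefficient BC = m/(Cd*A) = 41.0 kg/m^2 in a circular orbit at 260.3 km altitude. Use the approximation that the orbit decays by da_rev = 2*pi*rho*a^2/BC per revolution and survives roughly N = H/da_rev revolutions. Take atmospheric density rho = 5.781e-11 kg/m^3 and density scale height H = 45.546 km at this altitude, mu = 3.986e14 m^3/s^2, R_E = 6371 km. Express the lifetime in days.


a = R_E + alt = 6631.3000 km = 6.6313e+06 m
da_rev = 2*pi*rho*a^2/BC = 2*pi*5.781e-11*(6.6313e+06)^2/41.0 = 389.579712 m per revolution
N = H/da_rev = 45546.0000 m / 389.579712 m = 116.9106 revolutions
P = 2*pi*sqrt(a^3/mu) = 5374.1432 s
lifetime = N*P = 116.9106 * 5374.1432 = 628294.3352 s = 7.2719 days

7.2719 days
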